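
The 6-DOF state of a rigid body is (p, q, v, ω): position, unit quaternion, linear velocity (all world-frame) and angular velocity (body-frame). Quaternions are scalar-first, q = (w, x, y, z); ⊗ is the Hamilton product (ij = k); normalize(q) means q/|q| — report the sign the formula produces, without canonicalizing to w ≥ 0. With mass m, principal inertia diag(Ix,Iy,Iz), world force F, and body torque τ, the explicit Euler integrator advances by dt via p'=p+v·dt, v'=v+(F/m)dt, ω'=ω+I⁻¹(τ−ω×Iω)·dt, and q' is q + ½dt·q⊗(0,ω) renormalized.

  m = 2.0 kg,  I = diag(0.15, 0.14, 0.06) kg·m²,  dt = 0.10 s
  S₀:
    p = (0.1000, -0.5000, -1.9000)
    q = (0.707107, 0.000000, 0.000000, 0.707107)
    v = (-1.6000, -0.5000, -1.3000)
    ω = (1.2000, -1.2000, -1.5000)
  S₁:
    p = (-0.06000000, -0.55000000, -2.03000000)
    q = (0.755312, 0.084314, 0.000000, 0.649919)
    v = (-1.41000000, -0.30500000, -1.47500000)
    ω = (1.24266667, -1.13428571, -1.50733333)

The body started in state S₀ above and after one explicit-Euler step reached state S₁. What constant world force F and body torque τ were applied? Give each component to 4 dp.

F = (3.8000, 3.9000, -3.5000)
τ = (-0.0800, -0.0700, 0.0100)

v₁ − v₀ = (0.19000000, 0.19500000, -0.17500000)
applied force F = (3.8000, 3.9000, -3.5000)
ω₁ − ω₀ = (0.04266667, 0.06571429, -0.00733333)
precession coupling = (-0.1440, -0.1620, 0.0144)
applied torque τ = (-0.0800, -0.0700, 0.0100)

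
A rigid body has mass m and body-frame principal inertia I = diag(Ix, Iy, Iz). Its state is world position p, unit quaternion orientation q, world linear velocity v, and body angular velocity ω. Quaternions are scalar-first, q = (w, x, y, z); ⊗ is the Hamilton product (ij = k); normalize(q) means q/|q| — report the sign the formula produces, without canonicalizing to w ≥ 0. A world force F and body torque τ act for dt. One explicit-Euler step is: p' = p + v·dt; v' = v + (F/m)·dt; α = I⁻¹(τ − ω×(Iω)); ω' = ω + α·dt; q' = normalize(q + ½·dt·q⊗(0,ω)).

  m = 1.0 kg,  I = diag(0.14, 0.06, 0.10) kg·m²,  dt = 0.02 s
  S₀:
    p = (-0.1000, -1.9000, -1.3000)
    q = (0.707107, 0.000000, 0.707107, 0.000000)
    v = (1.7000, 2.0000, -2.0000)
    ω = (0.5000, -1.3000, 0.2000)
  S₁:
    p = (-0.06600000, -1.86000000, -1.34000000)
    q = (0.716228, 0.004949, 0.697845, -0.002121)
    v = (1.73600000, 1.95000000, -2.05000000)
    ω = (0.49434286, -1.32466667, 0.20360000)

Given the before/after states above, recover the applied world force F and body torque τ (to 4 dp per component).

F = (1.8000, -2.5000, -2.5000)
τ = (-0.0500, -0.0700, 0.0700)

v₁ − v₀ = (0.03600000, -0.05000000, -0.05000000)
m·(v₁−v₀)/dt = (1.8000, -2.5000, -2.5000)
ω₁ − ω₀ = (-0.00565714, -0.02466667, 0.00360000)
τ = I·(Δω/dt) + ω₀×(Iω₀) = (-0.0500, -0.0700, 0.0700)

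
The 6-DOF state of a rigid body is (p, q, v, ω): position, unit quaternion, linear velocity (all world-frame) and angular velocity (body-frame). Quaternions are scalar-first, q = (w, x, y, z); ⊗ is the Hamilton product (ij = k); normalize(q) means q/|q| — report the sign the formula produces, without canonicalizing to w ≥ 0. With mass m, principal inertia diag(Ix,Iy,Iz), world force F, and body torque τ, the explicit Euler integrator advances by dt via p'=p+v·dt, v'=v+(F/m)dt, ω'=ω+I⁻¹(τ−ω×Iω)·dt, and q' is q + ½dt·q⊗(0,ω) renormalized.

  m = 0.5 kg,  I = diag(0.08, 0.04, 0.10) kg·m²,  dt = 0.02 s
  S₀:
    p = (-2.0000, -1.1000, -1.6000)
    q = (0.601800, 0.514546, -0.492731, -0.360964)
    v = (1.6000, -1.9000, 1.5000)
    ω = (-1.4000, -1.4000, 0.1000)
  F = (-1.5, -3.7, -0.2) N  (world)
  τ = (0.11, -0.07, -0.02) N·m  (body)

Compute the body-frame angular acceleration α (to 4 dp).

precession coupling ω×(Iω) = (-0.0084, 0.0028, -0.0784)
(τ − ω×Iω)/I = (1.4800, -1.8200, 0.5840)

α = (1.4800, -1.8200, 0.5840)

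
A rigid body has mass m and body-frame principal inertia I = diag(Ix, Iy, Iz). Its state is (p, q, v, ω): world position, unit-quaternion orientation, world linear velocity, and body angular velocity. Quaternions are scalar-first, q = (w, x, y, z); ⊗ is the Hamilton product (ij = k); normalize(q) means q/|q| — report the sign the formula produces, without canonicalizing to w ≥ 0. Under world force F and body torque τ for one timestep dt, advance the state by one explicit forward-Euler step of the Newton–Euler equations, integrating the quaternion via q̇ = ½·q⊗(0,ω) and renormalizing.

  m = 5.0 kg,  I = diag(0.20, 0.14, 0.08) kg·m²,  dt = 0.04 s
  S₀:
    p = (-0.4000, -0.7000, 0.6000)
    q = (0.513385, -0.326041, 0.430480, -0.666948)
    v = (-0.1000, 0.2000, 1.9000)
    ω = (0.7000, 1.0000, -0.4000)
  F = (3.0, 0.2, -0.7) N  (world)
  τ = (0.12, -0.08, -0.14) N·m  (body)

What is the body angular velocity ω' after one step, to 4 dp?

(τ − ω×Iω)/I = (0.4800, -0.3314, -1.2250)
ω + α·dt = (0.7192, 0.9867, -0.4490)

ω' = (0.7192, 0.9867, -0.4490)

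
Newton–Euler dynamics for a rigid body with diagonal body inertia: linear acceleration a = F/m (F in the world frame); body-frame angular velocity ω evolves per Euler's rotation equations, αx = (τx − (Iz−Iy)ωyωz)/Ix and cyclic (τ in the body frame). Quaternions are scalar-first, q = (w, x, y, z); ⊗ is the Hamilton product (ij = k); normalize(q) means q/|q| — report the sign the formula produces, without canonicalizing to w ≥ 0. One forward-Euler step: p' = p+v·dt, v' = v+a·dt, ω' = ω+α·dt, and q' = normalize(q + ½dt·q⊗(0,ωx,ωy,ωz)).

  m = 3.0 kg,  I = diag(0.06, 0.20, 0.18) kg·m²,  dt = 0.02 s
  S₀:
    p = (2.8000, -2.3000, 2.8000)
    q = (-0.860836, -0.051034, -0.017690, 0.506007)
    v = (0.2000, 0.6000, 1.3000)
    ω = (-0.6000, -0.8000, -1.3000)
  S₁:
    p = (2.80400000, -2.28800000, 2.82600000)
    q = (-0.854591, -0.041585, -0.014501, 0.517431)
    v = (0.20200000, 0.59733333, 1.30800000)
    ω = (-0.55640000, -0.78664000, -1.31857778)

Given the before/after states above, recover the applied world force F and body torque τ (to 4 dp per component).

rate change Δω = (0.04360000, 0.01336000, -0.01857778)
applied torque τ = (0.1100, 0.0400, -0.1000)
velocity change Δv = (0.00200000, -0.00266667, 0.00800000)
applied force F = (0.3000, -0.4000, 1.2000)

F = (0.3000, -0.4000, 1.2000)
τ = (0.1100, 0.0400, -0.1000)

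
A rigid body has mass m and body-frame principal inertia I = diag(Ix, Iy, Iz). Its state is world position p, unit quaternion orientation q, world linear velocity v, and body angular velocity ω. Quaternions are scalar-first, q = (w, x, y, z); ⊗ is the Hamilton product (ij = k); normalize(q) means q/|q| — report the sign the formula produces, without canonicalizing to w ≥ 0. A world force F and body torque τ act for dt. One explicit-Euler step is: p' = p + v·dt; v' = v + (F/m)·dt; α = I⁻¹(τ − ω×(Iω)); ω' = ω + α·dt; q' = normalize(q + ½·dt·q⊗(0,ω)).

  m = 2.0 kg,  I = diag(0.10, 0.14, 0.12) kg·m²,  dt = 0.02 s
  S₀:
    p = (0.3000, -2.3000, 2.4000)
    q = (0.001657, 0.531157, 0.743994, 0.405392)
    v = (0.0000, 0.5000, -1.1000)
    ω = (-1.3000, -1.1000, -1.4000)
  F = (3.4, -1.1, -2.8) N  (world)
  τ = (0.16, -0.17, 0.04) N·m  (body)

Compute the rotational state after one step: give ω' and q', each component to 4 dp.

ω' = (-1.2618, -1.1191, -1.4029)
q' = (0.0224, 0.5251, 0.7460, 0.4091)

gyro term ω×Iω = (-0.0308, -0.0364, 0.0572)
(τ − ω×Iω)/I = (1.9080, -0.9543, -0.1433)
new body rate ω' = (-1.2618, -1.1191, -1.4029)
q⊗(0,ω) = (2.0764463, -0.5978145, 0.2147875, 0.3805997)
q' = normalize(q + ½dt·q⊗(0,ω)) = (0.0224, 0.5251, 0.7460, 0.4091)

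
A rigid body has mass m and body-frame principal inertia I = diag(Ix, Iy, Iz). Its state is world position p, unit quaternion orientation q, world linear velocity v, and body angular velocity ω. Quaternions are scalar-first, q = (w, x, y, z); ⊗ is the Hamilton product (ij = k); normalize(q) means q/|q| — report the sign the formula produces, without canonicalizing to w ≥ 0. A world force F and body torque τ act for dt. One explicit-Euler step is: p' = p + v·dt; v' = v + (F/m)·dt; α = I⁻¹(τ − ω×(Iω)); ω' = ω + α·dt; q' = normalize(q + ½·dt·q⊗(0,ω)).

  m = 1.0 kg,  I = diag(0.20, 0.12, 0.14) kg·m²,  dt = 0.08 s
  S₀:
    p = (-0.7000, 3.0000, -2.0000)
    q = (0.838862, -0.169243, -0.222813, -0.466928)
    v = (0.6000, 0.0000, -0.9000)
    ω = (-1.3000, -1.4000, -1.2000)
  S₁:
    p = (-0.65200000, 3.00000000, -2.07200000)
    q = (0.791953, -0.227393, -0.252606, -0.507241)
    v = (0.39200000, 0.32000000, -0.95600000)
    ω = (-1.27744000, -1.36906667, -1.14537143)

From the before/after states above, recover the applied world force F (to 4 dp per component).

v₁ − v₀ = (-0.20800000, 0.32000000, -0.05600000)
F = m·Δv/dt = (-2.6000, 4.0000, -0.7000)

F = (-2.6000, 4.0000, -0.7000)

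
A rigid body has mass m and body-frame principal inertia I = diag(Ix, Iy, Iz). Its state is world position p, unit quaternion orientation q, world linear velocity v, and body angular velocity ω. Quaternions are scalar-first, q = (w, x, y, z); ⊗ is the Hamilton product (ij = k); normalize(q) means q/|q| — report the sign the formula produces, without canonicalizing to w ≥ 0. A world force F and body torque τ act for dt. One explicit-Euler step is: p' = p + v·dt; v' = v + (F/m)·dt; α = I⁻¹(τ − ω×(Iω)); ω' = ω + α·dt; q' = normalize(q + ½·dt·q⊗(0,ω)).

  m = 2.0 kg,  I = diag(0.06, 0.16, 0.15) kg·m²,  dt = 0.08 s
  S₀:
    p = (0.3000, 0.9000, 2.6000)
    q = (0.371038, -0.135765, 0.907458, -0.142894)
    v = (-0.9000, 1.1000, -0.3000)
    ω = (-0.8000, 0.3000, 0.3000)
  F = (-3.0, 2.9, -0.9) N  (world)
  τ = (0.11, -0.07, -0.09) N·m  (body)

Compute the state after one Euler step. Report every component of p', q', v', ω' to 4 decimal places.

precession coupling ω×(Iω) = (-0.0009, 0.0216, -0.0240)
angular accel α = (1.8483, -0.5725, -0.4400)
ω' = ω + α·dt = (-0.6521, 0.2542, 0.2648)
Hamilton product q⊗(0,ω) = (-0.3379812, 0.0182752, 0.2663561, 0.7965483)
q + ½dt·q⊗(0,ω), renormalized = (0.3573, -0.1349, 0.9175, -0.1110)
a = (-1.5000, 1.4500, -0.4500)
p' = p + v·dt = (0.2280, 0.9880, 2.5760)
v' = v + a·dt = (-1.0200, 1.2160, -0.3360)

p' = (0.2280, 0.9880, 2.5760)
q' = (0.3573, -0.1349, 0.9175, -0.1110)
v' = (-1.0200, 1.2160, -0.3360)
ω' = (-0.6521, 0.2542, 0.2648)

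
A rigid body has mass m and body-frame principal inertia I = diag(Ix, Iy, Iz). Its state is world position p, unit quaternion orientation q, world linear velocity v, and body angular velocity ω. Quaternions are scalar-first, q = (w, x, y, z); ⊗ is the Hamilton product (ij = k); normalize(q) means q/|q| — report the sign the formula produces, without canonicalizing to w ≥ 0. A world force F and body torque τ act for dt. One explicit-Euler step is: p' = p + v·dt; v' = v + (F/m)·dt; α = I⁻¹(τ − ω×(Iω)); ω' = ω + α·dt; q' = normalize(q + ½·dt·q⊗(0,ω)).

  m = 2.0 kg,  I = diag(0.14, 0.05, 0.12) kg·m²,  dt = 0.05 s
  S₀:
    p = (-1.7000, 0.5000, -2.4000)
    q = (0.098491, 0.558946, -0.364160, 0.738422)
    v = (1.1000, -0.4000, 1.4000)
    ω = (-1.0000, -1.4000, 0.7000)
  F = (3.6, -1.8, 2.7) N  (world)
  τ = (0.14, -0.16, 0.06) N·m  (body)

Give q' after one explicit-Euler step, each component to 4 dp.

Hamilton product q⊗(0,ω) = (-0.4677734, 0.6803878, -1.2675716, -1.0777407)
q + ½dt·q⊗(0,ω), renormalized = (0.0867, 0.5753, -0.3954, 0.7107)

q' = (0.0867, 0.5753, -0.3954, 0.7107)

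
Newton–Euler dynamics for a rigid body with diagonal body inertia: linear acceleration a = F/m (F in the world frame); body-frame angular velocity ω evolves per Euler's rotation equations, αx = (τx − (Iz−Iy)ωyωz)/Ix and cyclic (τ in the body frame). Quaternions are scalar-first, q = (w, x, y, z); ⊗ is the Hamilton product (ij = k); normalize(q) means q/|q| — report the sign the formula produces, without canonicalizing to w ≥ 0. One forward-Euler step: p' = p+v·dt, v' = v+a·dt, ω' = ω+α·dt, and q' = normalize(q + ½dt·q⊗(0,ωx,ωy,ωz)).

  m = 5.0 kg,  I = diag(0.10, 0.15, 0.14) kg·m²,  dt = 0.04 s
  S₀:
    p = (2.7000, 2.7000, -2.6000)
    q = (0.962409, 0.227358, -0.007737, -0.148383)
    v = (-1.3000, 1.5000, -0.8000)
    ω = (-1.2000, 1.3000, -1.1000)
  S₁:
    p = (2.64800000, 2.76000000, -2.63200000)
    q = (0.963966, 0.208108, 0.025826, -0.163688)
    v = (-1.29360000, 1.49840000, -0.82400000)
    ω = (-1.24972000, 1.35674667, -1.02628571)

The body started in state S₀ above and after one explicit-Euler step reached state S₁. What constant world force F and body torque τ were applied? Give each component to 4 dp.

v₁ − v₀ = (0.00640000, -0.00160000, -0.02400000)
F = m·Δv/dt = (0.8000, -0.2000, -3.0000)
ω₁ − ω₀ = (-0.04972000, 0.05674667, 0.07371429)
gyro term ω₀×Iω₀ = (0.0143, -0.0528, -0.0780)
I·α + gyro = (-0.1100, 0.1600, 0.1800)

F = (0.8000, -0.2000, -3.0000)
τ = (-0.1100, 0.1600, 0.1800)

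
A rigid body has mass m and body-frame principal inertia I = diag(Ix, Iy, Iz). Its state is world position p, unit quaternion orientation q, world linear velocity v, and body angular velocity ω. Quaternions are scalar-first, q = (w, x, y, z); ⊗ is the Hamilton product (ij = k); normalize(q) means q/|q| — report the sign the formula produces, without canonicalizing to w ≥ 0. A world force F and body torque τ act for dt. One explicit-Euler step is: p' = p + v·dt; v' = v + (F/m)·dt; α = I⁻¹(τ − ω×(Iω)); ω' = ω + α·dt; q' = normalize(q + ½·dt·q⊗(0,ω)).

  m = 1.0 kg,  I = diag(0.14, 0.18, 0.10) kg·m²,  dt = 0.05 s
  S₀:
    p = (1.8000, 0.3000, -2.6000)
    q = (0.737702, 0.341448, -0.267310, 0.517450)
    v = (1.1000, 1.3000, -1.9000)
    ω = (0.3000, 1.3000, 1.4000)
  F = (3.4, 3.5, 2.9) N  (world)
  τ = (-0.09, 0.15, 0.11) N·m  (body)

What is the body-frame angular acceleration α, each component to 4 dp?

α = (0.3971, 0.7400, 0.9440)

precession coupling ω×(Iω) = (-0.1456, 0.0168, 0.0156)
(τ − ω×Iω)/I = (0.3971, 0.7400, 0.9440)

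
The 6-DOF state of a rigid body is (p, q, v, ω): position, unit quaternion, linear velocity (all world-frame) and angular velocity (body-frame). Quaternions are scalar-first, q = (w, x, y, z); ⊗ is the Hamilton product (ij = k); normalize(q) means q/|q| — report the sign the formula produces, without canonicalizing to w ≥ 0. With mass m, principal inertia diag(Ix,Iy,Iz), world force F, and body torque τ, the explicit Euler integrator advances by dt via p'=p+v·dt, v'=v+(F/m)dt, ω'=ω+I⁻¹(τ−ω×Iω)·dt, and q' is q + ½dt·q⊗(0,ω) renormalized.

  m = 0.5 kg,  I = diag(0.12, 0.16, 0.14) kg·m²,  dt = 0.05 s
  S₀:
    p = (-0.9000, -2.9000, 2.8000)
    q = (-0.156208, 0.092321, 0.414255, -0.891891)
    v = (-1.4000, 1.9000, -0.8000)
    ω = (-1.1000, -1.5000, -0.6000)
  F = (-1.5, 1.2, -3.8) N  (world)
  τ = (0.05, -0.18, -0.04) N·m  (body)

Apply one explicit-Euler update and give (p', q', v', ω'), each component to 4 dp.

p' = (-0.9700, -2.8050, 2.7600)
q' = (-0.1513, 0.0569, 0.4455, -0.8806)
v' = (-1.5500, 2.0200, -1.1800)
ω' = (-1.0717, -1.5521, -0.6379)

precession coupling ω×(Iω) = (-0.0180, -0.0132, 0.0660)
α = I⁻¹(τ − ω×Iω) = (0.5667, -1.0425, -0.7571)
new body rate ω' = (-1.0717, -1.5521, -0.6379)
2q̇ = q⊗(0,ω) = (0.1878010, -1.4145607, 1.2707847, 0.4109238)
updated quaternion q' = (-0.1513, 0.0569, 0.4455, -0.8806)
linear accel F/m = (-3.0000, 2.4000, -7.6000)
p + v·dt = (-0.9700, -2.8050, 2.7600)
v' = v + a·dt = (-1.5500, 2.0200, -1.1800)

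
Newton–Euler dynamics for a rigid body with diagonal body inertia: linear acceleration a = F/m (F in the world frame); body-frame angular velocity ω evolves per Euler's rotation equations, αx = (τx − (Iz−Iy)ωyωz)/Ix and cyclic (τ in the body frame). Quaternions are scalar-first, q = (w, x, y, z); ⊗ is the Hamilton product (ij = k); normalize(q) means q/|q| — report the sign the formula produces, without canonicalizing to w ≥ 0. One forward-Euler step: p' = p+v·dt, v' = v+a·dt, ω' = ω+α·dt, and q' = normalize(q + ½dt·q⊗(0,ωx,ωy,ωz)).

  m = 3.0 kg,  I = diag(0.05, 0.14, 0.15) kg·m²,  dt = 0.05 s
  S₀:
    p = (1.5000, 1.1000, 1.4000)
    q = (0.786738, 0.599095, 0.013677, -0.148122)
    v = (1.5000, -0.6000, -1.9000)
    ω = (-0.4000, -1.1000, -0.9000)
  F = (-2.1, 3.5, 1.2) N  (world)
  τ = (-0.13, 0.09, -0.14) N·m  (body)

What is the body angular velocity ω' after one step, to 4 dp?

ω' = (-0.5399, -1.0550, -0.9599)

ω×(Iω) gyroscopic = (0.0099, -0.0360, 0.0396)
α = I⁻¹(τ − ω×Iω) = (-2.7980, 0.9000, -1.1973)
ω' = ω + α·dt = (-0.5399, -1.0550, -0.9599)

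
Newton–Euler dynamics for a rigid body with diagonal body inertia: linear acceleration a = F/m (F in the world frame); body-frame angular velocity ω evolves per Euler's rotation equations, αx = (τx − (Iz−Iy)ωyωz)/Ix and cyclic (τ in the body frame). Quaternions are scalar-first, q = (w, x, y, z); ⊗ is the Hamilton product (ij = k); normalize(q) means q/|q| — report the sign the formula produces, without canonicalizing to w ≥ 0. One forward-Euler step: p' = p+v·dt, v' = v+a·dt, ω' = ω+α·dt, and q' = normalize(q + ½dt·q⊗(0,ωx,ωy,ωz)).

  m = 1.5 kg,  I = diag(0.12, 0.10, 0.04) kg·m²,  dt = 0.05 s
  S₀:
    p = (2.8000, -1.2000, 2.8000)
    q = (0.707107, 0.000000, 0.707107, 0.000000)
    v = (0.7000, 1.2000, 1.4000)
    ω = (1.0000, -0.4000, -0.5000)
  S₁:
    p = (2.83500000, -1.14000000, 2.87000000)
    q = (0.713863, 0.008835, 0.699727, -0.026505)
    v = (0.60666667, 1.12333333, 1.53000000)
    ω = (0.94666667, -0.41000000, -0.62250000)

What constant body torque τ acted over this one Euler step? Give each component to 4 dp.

τ = (-0.1400, -0.0600, -0.0900)

rate change Δω = (-0.05333333, -0.01000000, -0.12250000)
gyro term ω₀×Iω₀ = (-0.0120, -0.0400, 0.0080)
applied torque τ = (-0.1400, -0.0600, -0.0900)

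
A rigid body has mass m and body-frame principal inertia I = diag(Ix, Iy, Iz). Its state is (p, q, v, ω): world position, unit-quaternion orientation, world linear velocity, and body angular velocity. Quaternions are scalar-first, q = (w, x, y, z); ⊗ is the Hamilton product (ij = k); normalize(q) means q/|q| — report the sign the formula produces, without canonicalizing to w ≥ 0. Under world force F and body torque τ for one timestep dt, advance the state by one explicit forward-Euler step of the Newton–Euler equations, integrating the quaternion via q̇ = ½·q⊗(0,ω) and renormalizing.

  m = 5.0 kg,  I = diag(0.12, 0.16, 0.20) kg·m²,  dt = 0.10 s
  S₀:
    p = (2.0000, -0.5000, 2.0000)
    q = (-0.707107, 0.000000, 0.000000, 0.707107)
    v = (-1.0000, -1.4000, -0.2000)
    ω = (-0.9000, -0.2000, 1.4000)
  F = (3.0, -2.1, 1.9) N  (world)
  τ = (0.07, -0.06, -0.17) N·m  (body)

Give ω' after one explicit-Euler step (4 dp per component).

ω' = (-0.8323, -0.3005, 1.3114)

ω×(Iω) gyroscopic = (-0.0112, 0.1008, 0.0072)
α = I⁻¹(τ − ω×Iω) = (0.6767, -1.0050, -0.8860)
new body rate ω' = (-0.8323, -0.3005, 1.3114)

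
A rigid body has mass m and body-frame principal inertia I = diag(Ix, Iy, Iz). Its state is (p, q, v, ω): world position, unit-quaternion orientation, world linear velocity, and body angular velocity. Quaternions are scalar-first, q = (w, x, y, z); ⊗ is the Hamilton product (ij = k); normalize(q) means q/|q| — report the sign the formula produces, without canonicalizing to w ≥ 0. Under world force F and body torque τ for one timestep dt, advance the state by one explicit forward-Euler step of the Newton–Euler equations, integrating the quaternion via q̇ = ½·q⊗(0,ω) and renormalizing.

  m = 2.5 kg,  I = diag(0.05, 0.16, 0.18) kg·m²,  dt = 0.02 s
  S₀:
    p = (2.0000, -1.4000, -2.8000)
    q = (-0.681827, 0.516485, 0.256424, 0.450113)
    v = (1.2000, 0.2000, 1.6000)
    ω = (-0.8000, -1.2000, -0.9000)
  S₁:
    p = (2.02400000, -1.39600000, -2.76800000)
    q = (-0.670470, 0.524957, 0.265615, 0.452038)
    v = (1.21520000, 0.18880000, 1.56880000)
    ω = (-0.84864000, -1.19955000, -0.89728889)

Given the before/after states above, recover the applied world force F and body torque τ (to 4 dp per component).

F = (1.9000, -1.4000, -3.9000)
τ = (-0.1000, -0.0900, 0.1300)

v₁ − v₀ = (0.01520000, -0.01120000, -0.03120000)
m·(v₁−v₀)/dt = (1.9000, -1.4000, -3.9000)
ω₁ − ω₀ = (-0.04864000, 0.00045000, 0.00271111)
gyro term ω₀×Iω₀ = (0.0216, -0.0936, 0.1056)
τ = I·(Δω/dt) + ω₀×(Iω₀) = (-0.1000, -0.0900, 0.1300)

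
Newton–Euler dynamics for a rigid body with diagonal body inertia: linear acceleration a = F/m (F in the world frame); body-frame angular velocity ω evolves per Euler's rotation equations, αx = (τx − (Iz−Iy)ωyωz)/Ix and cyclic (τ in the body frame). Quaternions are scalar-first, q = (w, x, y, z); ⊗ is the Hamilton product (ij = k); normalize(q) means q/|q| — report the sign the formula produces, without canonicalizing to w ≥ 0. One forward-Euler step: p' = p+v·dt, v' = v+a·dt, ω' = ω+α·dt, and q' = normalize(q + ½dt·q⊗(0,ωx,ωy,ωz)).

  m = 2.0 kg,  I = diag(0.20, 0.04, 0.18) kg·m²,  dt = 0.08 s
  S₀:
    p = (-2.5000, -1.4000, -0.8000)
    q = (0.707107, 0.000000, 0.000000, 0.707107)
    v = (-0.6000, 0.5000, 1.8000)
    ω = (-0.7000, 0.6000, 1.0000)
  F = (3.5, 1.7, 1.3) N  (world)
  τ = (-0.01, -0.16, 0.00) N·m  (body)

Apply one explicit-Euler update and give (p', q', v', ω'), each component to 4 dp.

a = F/m = (1.7500, 0.8500, 0.6500)
new position p' = (-2.5480, -1.3600, -0.6560)
v + (F/m)dt = (-0.4600, 0.5680, 1.8520)
precession coupling ω×(Iω) = (0.0840, -0.0140, 0.0672)
angular accel α = (-0.4700, -3.6500, -0.3733)
new body rate ω' = (-0.7376, 0.3080, 0.9701)
2q̇ = q⊗(0,ω) = (-0.7071070, -0.9192391, -0.0707107, 0.7071070)
q + ½dt·q⊗(0,ω), renormalized = (0.6778, -0.0367, -0.0028, 0.7343)

p' = (-2.5480, -1.3600, -0.6560)
q' = (0.6778, -0.0367, -0.0028, 0.7343)
v' = (-0.4600, 0.5680, 1.8520)
ω' = (-0.7376, 0.3080, 0.9701)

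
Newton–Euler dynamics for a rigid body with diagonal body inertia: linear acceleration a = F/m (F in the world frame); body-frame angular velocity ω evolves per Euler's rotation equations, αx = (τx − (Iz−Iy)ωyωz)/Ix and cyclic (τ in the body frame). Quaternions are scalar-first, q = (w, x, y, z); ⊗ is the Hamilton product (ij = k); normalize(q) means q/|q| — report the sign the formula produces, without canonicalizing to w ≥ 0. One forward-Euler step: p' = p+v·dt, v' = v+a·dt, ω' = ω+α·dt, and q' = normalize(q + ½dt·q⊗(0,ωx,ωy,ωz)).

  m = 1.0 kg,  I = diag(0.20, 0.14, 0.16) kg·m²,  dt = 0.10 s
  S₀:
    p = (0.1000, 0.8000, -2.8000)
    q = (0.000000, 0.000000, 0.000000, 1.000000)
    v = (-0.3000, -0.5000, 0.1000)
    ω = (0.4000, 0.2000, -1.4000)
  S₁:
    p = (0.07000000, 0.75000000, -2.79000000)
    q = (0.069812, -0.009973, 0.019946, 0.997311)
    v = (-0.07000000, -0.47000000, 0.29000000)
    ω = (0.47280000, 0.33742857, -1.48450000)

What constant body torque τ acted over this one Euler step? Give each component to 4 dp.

ω₁ − ω₀ = (0.07280000, 0.13742857, -0.08450000)
applied torque τ = (0.1400, 0.1700, -0.1400)

τ = (0.1400, 0.1700, -0.1400)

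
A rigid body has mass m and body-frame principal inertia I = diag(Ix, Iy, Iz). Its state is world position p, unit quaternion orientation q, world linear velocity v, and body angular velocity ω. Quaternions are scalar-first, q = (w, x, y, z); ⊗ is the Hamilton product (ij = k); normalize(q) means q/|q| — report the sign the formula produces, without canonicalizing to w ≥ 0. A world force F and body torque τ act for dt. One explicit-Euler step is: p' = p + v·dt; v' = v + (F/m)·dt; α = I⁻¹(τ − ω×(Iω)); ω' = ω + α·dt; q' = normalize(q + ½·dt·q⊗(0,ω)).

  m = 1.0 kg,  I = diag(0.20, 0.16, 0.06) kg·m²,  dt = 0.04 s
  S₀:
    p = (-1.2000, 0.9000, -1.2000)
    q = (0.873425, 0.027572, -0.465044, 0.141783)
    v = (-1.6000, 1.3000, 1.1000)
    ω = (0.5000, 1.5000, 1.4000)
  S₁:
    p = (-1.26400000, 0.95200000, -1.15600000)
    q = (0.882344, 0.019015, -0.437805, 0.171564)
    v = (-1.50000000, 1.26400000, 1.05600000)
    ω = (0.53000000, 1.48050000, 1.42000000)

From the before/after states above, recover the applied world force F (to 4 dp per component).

F = (2.5000, -0.9000, -1.1000)

velocity change Δv = (0.10000000, -0.03600000, -0.04400000)
applied force F = (2.5000, -0.9000, -1.1000)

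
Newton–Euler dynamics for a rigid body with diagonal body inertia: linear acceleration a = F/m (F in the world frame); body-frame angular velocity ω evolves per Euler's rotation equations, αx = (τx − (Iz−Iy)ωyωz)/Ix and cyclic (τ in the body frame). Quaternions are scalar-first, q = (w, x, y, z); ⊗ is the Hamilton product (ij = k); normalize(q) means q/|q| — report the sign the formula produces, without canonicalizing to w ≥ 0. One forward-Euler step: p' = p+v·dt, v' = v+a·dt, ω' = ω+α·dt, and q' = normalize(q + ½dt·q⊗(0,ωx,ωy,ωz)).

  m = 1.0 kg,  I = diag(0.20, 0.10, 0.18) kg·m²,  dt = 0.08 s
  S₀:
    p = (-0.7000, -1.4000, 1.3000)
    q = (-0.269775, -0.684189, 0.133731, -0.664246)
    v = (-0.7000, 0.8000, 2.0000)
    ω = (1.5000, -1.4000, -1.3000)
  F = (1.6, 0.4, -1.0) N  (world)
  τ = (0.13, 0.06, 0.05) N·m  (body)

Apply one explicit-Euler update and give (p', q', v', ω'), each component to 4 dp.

linear accel F/m = (1.6000, 0.4000, -1.0000)
p' = p + v·dt = (-0.7560, -1.3360, 1.4600)
new velocity v' = (-0.5720, 0.8320, 1.9200)
angular accel α = (-0.0780, 0.9900, -0.8889)
ω + α·dt = (1.4938, -1.3208, -1.3711)
q⊗(0,ω) = (0.3499871, -1.5084572, -1.5081297, 1.1079756)
q + ½dt·q⊗(0,ω), renormalized = (-0.2546, -0.7410, 0.0731, -0.6170)

p' = (-0.7560, -1.3360, 1.4600)
q' = (-0.2546, -0.7410, 0.0731, -0.6170)
v' = (-0.5720, 0.8320, 1.9200)
ω' = (1.4938, -1.3208, -1.3711)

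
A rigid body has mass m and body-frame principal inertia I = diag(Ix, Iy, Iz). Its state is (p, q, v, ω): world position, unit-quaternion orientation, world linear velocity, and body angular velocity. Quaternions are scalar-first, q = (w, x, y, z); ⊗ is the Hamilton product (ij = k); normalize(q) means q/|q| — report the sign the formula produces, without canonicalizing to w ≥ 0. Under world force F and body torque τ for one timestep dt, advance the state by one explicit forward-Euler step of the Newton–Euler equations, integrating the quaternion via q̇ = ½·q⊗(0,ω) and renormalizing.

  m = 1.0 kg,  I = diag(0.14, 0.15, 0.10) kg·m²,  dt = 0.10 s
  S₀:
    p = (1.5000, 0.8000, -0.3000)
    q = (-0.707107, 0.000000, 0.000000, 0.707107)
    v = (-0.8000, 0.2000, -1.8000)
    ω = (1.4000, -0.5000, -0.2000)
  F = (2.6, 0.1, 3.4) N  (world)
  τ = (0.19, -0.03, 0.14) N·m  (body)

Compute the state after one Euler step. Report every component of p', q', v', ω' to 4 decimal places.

ω×(Iω) gyroscopic = (-0.0050, -0.0112, -0.0070)
α = I⁻¹(τ − ω×Iω) = (1.3929, -0.1253, 1.4700)
new body rate ω' = (1.5393, -0.5125, -0.0530)
2q̇ = q⊗(0,ω) = (0.1414214, -0.6363963, 1.3435033, 0.1414214)
updated quaternion q' = (-0.6981, -0.0317, 0.0670, 0.7122)
p + v·dt = (1.4200, 0.8200, -0.4800)
v' = v + a·dt = (-0.5400, 0.2100, -1.4600)

p' = (1.4200, 0.8200, -0.4800)
q' = (-0.6981, -0.0317, 0.0670, 0.7122)
v' = (-0.5400, 0.2100, -1.4600)
ω' = (1.5393, -0.5125, -0.0530)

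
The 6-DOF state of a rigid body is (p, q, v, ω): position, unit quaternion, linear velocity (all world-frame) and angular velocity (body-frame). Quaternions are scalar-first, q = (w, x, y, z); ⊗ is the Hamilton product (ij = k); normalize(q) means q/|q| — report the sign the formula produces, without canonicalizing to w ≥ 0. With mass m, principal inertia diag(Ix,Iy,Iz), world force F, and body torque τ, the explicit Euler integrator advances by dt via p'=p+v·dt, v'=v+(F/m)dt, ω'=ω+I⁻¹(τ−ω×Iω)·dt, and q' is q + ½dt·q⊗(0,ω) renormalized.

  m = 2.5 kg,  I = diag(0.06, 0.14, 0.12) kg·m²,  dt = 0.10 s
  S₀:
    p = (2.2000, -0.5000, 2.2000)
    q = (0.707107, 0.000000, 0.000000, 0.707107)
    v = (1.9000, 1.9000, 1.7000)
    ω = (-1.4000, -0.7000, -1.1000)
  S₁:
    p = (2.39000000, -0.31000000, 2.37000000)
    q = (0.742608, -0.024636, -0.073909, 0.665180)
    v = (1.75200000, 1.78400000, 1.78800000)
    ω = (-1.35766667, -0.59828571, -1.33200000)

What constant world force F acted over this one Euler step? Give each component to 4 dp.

Δv = v₁−v₀ = (-0.14800000, -0.11600000, 0.08800000)
F = m·Δv/dt = (-3.7000, -2.9000, 2.2000)

F = (-3.7000, -2.9000, 2.2000)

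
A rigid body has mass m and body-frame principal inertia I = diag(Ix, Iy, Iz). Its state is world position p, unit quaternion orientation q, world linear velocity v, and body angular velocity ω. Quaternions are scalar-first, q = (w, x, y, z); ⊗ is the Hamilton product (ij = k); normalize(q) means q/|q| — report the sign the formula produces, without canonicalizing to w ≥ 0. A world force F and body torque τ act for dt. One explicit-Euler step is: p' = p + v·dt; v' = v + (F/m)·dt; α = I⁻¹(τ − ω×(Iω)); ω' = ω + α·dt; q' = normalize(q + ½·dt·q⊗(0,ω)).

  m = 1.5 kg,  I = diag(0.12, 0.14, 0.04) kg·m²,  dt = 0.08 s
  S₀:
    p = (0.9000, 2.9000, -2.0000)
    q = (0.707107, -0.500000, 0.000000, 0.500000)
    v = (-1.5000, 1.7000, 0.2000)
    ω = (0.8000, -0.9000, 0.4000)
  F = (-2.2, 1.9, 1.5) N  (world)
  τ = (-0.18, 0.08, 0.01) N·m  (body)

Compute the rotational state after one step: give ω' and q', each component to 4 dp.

angular accel α = (-1.8000, 0.3886, 0.6100)
new body rate ω' = (0.6560, -0.8689, 0.4488)
2q̇ = q⊗(0,ω) = (0.2000000, 1.0156856, -0.0363963, 0.7328428)
q' = normalize(q + ½dt·q⊗(0,ω)) = (0.7142, -0.4588, -0.0015, 0.5286)

ω' = (0.6560, -0.8689, 0.4488)
q' = (0.7142, -0.4588, -0.0015, 0.5286)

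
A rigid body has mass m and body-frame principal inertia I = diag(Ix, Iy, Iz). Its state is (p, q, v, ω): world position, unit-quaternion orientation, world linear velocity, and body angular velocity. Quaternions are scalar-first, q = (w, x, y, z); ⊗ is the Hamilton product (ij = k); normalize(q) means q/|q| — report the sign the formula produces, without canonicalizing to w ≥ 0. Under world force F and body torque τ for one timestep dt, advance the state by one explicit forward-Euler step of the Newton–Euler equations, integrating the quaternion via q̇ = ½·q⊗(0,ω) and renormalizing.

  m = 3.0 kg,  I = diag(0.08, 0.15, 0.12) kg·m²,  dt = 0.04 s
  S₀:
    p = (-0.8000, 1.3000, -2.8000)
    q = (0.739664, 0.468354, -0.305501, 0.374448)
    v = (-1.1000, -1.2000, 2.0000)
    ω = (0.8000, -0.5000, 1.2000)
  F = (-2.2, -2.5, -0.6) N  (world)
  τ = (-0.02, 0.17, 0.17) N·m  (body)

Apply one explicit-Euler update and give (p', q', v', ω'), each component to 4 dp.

p' = (-0.8440, 1.2520, -2.7200)
q' = (0.7198, 0.4764, -0.3180, 0.3922)
v' = (-1.1293, -1.2333, 1.9920)
ω' = (0.7810, -0.4444, 1.2660)

p + v·dt = (-0.8440, 1.2520, -2.7200)
v' = v + a·dt = (-1.1293, -1.2333, 1.9920)
α = I⁻¹(τ − ω×Iω) = (-0.4750, 1.3893, 1.6500)
ω + α·dt = (0.7810, -0.4444, 1.2660)
2q̇ = q⊗(0,ω) = (-0.9767713, 0.4123540, -0.6322984, 0.8978206)
q' = normalize(q + ½dt·q⊗(0,ω)) = (0.7198, 0.4764, -0.3180, 0.3922)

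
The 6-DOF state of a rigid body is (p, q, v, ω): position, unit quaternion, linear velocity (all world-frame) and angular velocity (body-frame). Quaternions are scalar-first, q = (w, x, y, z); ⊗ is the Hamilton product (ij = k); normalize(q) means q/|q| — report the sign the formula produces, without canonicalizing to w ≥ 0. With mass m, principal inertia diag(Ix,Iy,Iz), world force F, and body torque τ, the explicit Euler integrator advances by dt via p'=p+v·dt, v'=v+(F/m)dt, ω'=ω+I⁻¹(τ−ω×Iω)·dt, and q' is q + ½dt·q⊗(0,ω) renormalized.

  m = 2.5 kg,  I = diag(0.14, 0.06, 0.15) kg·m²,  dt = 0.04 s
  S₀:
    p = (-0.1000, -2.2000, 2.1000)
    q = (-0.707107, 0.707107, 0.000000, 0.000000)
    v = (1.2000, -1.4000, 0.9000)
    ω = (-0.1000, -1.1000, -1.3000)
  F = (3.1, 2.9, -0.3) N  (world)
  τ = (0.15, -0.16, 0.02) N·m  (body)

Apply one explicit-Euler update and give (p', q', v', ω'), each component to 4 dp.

α = I⁻¹(τ − ω×Iω) = (0.1521, -2.6450, 0.1920)
new body rate ω' = (-0.0939, -1.2058, -1.2923)
Hamilton product q⊗(0,ω) = (0.0707107, 0.0707107, 1.6970568, 0.1414214)
q' = normalize(q + ½dt·q⊗(0,ω)) = (-0.7053, 0.7081, 0.0339, 0.0028)
a = (1.2400, 1.1600, -0.1200)
new position p' = (-0.0520, -2.2560, 2.1360)
v + (F/m)dt = (1.2496, -1.3536, 0.8952)

p' = (-0.0520, -2.2560, 2.1360)
q' = (-0.7053, 0.7081, 0.0339, 0.0028)
v' = (1.2496, -1.3536, 0.8952)
ω' = (-0.0939, -1.2058, -1.2923)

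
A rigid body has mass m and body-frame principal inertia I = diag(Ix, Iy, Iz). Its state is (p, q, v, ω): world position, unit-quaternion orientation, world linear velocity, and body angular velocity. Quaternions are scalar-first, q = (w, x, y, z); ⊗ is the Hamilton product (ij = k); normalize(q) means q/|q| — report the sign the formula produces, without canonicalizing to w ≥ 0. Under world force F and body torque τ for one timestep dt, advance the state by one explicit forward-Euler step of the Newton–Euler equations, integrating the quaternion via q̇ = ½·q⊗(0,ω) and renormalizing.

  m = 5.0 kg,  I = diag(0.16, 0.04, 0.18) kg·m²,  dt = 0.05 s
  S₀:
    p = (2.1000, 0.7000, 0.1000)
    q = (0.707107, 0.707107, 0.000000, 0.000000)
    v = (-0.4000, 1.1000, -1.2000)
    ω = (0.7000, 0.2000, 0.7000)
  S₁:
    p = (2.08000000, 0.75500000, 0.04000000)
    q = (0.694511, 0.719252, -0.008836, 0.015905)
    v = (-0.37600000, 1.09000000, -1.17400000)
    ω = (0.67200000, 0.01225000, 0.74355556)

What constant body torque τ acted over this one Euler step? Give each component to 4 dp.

τ = (-0.0700, -0.1600, 0.1400)

rate change Δω = (-0.02800000, -0.18775000, 0.04355556)
precession coupling = (0.0196, -0.0098, -0.0168)
I·α + gyro = (-0.0700, -0.1600, 0.1400)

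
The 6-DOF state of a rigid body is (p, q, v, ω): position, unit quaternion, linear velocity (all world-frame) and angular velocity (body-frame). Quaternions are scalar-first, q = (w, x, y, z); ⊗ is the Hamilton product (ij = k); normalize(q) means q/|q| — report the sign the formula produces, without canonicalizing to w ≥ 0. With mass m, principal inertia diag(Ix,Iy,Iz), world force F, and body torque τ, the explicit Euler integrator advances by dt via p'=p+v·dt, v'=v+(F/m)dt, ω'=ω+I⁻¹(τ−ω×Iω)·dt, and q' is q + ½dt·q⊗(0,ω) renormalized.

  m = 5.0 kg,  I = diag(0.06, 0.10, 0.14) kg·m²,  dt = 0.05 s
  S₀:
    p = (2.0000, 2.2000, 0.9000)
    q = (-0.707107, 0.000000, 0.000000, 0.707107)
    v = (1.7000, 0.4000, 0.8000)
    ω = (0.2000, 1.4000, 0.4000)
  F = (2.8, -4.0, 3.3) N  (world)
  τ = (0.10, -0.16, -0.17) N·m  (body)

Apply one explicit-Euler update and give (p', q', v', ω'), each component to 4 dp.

linear accel F/m = (0.5600, -0.8000, 0.6600)
new position p' = (2.0850, 2.2200, 0.9400)
v + (F/m)dt = (1.7280, 0.3600, 0.8330)
ω×(Iω) gyroscopic = (0.0224, -0.0064, 0.0112)
(τ − ω×Iω)/I = (1.2933, -1.5360, -1.2943)
new body rate ω' = (0.2647, 1.3232, 0.3353)
Hamilton product q⊗(0,ω) = (-0.2828428, -1.1313712, -0.8485284, -0.2828428)
updated quaternion q' = (-0.7137, -0.0283, -0.0212, 0.6996)

p' = (2.0850, 2.2200, 0.9400)
q' = (-0.7137, -0.0283, -0.0212, 0.6996)
v' = (1.7280, 0.3600, 0.8330)
ω' = (0.2647, 1.3232, 0.3353)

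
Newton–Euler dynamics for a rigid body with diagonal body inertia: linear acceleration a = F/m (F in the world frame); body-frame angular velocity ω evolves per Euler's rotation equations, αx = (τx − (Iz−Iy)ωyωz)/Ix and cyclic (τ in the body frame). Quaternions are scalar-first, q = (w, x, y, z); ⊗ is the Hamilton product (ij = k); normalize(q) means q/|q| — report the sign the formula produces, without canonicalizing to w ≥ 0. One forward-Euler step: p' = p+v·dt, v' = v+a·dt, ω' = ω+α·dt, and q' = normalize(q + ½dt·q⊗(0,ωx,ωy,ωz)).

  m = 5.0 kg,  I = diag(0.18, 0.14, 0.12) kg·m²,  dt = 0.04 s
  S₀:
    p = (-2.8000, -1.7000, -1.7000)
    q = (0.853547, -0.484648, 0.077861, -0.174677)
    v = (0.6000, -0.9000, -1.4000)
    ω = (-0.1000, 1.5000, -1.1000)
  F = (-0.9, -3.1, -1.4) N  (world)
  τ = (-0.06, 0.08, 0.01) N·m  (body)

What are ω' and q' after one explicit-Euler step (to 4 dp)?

ω' = (-0.1207, 1.5210, -1.0987)
q' = (0.8458, -0.4825, 0.0931, -0.2077)

α = I⁻¹(τ − ω×Iω) = (-0.5167, 0.5243, 0.0333)
new body rate ω' = (-0.1207, 1.5210, -1.0987)
Hamilton product q⊗(0,ω) = (-0.3574010, 0.0910137, 0.7646754, -1.6580876)
updated quaternion q' = (0.8458, -0.4825, 0.0931, -0.2077)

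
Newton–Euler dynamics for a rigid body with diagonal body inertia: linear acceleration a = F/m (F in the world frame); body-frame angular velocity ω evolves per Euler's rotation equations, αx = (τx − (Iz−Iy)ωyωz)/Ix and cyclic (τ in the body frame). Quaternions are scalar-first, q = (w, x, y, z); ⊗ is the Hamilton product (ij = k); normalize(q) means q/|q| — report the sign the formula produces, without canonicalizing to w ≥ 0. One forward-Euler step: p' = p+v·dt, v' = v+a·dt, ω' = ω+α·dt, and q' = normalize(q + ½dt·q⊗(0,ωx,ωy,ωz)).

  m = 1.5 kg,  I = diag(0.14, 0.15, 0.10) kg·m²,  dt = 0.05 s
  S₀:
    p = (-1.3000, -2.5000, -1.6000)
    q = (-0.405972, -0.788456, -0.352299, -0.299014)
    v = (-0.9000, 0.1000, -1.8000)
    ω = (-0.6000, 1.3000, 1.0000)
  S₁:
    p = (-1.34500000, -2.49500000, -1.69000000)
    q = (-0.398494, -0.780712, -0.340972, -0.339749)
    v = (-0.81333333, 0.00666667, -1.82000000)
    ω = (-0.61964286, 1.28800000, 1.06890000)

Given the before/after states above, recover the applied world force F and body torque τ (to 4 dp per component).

Δω = ω₁−ω₀ = (-0.01964286, -0.01200000, 0.06890000)
I·α + gyro = (-0.1200, -0.0600, 0.1300)
v₁ − v₀ = (0.08666667, -0.09333333, -0.02000000)
m·(v₁−v₀)/dt = (2.6000, -2.8000, -0.6000)

F = (2.6000, -2.8000, -0.6000)
τ = (-0.1200, -0.0600, 0.1300)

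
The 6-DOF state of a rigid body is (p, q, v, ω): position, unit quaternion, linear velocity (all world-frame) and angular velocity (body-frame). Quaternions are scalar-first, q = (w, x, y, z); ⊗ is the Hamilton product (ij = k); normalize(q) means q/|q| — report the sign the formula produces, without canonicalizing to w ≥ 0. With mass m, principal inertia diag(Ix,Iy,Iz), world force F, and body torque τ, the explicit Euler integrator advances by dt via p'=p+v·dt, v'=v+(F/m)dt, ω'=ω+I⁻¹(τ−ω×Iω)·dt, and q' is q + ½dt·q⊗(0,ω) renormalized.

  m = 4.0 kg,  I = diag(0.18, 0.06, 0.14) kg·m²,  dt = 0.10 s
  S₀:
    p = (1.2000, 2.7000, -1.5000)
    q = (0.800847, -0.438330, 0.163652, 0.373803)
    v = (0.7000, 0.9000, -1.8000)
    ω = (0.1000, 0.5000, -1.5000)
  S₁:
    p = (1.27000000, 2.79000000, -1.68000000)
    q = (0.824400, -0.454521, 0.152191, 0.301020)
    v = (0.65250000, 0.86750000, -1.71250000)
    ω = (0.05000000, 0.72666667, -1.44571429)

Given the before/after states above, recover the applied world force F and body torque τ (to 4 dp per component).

Δv = v₁−v₀ = (-0.04750000, -0.03250000, 0.08750000)
F = m·Δv/dt = (-1.9000, -1.3000, 3.5000)
Δω = ω₁−ω₀ = (-0.05000000, 0.22666667, 0.05428571)
I·α + gyro = (-0.1500, 0.1300, 0.0700)

F = (-1.9000, -1.3000, 3.5000)
τ = (-0.1500, 0.1300, 0.0700)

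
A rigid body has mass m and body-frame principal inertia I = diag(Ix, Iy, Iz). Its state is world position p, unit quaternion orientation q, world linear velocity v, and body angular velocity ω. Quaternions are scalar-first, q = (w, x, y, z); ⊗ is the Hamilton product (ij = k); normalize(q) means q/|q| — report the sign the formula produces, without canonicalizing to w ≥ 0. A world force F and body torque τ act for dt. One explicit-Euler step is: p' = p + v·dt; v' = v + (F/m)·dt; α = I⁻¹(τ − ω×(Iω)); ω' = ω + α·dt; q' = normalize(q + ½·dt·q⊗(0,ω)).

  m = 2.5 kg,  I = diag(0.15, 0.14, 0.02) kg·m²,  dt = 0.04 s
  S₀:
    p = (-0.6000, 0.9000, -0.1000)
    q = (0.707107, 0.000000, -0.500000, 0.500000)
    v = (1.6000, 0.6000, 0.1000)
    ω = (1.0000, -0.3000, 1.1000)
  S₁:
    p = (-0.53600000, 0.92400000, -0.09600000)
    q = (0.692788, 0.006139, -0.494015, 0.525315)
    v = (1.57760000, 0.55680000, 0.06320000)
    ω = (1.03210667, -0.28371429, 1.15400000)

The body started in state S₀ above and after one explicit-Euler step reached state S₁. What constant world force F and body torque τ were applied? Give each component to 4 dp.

F = (-1.4000, -2.7000, -2.3000)
τ = (0.1600, 0.2000, 0.0300)

ω₁ − ω₀ = (0.03210667, 0.01628571, 0.05400000)
applied torque τ = (0.1600, 0.2000, 0.0300)
v₁ − v₀ = (-0.02240000, -0.04320000, -0.03680000)
m·(v₁−v₀)/dt = (-1.4000, -2.7000, -2.3000)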